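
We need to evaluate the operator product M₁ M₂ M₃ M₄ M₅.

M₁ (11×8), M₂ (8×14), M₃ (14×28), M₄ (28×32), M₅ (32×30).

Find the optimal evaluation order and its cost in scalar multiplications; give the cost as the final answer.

Adjacent pairs: M₁M₂ = 11·8·14 = 1232; M₂M₃ = 8·14·28 = 3136; M₃M₄ = 14·28·32 = 12544; M₄M₅ = 28·32·30 = 26880.
Length 3: M₁..M₃: k=1: 0+3136+11·8·28=5600; k=2: 1232+0+11·14·28=5544 → min 5544 | M₂..M₄: k=2: 0+12544+8·14·32=16128; k=3: 3136+0+8·28·32=10304 → min 10304 | M₃..M₅: k=3: 0+26880+14·28·30=38640; k=4: 12544+0+14·32·30=25984 → min 25984.
Length 4: M₁..M₄: k=1: 0+10304+11·8·32=13120; k=2: 1232+12544+11·14·32=18704; k=3: 5544+0+11·28·32=15400 → min 13120 | M₂..M₅: k=2: 0+25984+8·14·30=29344; k=3: 3136+26880+8·28·30=36736; k=4: 10304+0+8·32·30=17984 → min 17984.
Length 5: M₁..M₅: k=1: 0+17984+11·8·30=20624; k=2: 1232+25984+11·14·30=31836; k=3: 5544+26880+11·28·30=41664; k=4: 13120+0+11·32·30=23680 → min 20624.
Optimal parenthesization: (M₁ (((M₂ M₃) M₄) M₅)) with cost 20624.

20624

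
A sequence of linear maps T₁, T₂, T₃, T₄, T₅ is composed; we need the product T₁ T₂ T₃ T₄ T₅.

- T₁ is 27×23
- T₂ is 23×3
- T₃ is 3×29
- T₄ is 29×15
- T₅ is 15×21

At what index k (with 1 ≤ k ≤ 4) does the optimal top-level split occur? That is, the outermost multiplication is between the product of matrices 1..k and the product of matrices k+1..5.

Adjacent pairs: T₁T₂ = 27·23·3 = 1863; T₂T₃ = 23·3·29 = 2001; T₃T₄ = 3·29·15 = 1305; T₄T₅ = 29·15·21 = 9135.
Length 3: T₁..T₃: k=1: 0+2001+27·23·29=20010; k=2: 1863+0+27·3·29=4212 → min 4212 | T₂..T₄: k=2: 0+1305+23·3·15=2340; k=3: 2001+0+23·29·15=12006 → min 2340 | T₃..T₅: k=3: 0+9135+3·29·21=10962; k=4: 1305+0+3·15·21=2250 → min 2250.
Length 4: T₁..T₄: k=1: 0+2340+27·23·15=11655; k=2: 1863+1305+27·3·15=4383; k=3: 4212+0+27·29·15=15957 → min 4383 | T₂..T₅: k=2: 0+2250+23·3·21=3699; k=3: 2001+9135+23·29·21=25143; k=4: 2340+0+23·15·21=9585 → min 3699.
Top-level splits: k=1: (T₁..T₁)·(T₂..T₅) → 0+3699+27·23·21 = 16740; k=2: (T₁..T₂)·(T₃..T₅) → 1863+2250+27·3·21 = 5814; k=3: (T₁..T₃)·(T₄..T₅) → 4212+9135+27·29·21 = 29790; k=4: (T₁..T₄)·(T₅..T₅) → 4383+0+27·15·21 = 12888.
Best split is after T₂, i.e. k = 2.

2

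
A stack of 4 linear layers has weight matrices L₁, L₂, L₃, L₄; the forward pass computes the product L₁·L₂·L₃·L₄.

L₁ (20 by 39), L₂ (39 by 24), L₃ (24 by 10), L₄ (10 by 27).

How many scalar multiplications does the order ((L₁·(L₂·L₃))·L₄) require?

(L₂·L₃): 39×24 by 24×10 → 39×10, cost 39·24·10 = 9360
(L₁·(L₂·L₃)): 20×39 by 39×10 → 20×10, cost 20·39·10 = 7800; cumulative 17160
((L₁·(L₂·L₃))·L₄): 20×10 by 10×27 → 20×27, cost 20·10·27 = 5400; cumulative 22560
Total: 22560 scalar multiplications.

22560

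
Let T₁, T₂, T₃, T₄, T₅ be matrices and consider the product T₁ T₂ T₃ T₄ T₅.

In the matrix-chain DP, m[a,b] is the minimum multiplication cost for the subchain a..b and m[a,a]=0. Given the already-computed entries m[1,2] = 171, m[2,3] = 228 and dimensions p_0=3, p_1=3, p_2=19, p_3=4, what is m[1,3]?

264

m[1,3] = min over k∈[1,2] of m[1,k]+m[k+1,3]+p_{0}·p_k·p_{3}.
k=1: 0 + 228 + 3·3·4 = 264; k=2: 171 + 0 + 3·19·4 = 399.
Minimum: 264 at k=1.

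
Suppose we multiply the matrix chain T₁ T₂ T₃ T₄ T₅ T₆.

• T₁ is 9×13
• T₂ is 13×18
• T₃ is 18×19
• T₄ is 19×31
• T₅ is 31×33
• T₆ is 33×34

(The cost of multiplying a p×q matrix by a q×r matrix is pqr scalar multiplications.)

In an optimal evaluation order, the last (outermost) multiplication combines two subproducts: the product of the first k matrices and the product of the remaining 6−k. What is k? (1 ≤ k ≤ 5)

Adjacent pairs: T₁T₂ = 9·13·18 = 2106; T₂T₃ = 13·18·19 = 4446; T₃T₄ = 18·19·31 = 10602; T₄T₅ = 19·31·33 = 19437; T₅T₆ = 31·33·34 = 34782.
Length 3: T₁..T₃: k=1: 0+4446+9·13·19=6669; k=2: 2106+0+9·18·19=5184 → min 5184 | T₂..T₄: k=2: 0+10602+13·18·31=17856; k=3: 4446+0+13·19·31=12103 → min 12103 | T₃..T₅: k=3: 0+19437+18·19·33=30723; k=4: 10602+0+18·31·33=29016 → min 29016 | T₄..T₆: k=4: 0+34782+19·31·34=54808; k=5: 19437+0+19·33·34=40755 → min 40755.
Length 4: T₁..T₄: k=1: 0+12103+9·13·31=15730; k=2: 2106+10602+9·18·31=17730; k=3: 5184+0+9·19·31=10485 → min 10485 | T₂..T₅: k=2: 0+29016+13·18·33=36738; k=3: 4446+19437+13·19·33=32034; k=4: 12103+0+13·31·33=25402 → min 25402 | T₃..T₆: k=3: 0+40755+18·19·34=52383; k=4: 10602+34782+18·31·34=64356; k=5: 29016+0+18·33·34=49212 → min 49212.
Length 5: T₁..T₅: k=1: 0+25402+9·13·33=29263; k=2: 2106+29016+9·18·33=36468; k=3: 5184+19437+9·19·33=30264; k=4: 10485+0+9·31·33=19692 → min 19692 | T₂..T₆: k=2: 0+49212+13·18·34=57168; k=3: 4446+40755+13·19·34=53599; k=4: 12103+34782+13·31·34=60587; k=5: 25402+0+13·33·34=39988 → min 39988.
Top-level splits: k=1: (T₁..T₁)·(T₂..T₆) → 0+39988+9·13·34 = 43966; k=2: (T₁..T₂)·(T₃..T₆) → 2106+49212+9·18·34 = 56826; k=3: (T₁..T₃)·(T₄..T₆) → 5184+40755+9·19·34 = 51753; k=4: (T₁..T₄)·(T₅..T₆) → 10485+34782+9·31·34 = 54753; k=5: (T₁..T₅)·(T₆..T₆) → 19692+0+9·33·34 = 29790.
Best split is after T₅, i.e. k = 5.

5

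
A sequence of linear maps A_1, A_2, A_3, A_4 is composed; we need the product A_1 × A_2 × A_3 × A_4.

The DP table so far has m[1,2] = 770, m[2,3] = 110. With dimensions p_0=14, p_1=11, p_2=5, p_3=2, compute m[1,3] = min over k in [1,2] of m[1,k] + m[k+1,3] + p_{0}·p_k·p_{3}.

418

m[1,3] = min over k∈[1,2] of m[1,k]+m[k+1,3]+p_{0}·p_k·p_{3}.
k=1: 0 + 110 + 14·11·2 = 418; k=2: 770 + 0 + 14·5·2 = 910.
Minimum: 418 at k=1.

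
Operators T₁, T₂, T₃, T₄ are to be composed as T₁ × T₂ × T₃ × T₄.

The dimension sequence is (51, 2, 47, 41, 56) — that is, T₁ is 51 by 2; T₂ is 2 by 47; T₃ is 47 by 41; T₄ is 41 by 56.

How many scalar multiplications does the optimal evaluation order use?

Adjacent pairs: T₁T₂ = 51·2·47 = 4794; T₂T₃ = 2·47·41 = 3854; T₃T₄ = 47·41·56 = 107912.
Length 3: T₁..T₃: k=1: 0+3854+51·2·41=8036; k=2: 4794+0+51·47·41=103071 → min 8036 | T₂..T₄: k=2: 0+107912+2·47·56=113176; k=3: 3854+0+2·41·56=8446 → min 8446.
Length 4: T₁..T₄: k=1: 0+8446+51·2·56=14158; k=2: 4794+107912+51·47·56=246938; k=3: 8036+0+51·41·56=125132 → min 14158.
Optimal order: (T₁ × ((T₂ × T₃) × T₄)) with cost 14158.

14158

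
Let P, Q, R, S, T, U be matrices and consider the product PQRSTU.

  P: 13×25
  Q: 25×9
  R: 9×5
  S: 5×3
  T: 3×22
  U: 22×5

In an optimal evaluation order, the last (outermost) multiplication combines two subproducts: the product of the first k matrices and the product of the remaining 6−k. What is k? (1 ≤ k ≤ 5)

4

Adjacent pairs: PQ = 13·25·9 = 2925; QR = 25·9·5 = 1125; RS = 9·5·3 = 135; ST = 5·3·22 = 330; TU = 3·22·5 = 330.
Length 3: P..R: k=1: 0+1125+13·25·5=2750; k=2: 2925+0+13·9·5=3510 → min 2750 | Q..S: k=2: 0+135+25·9·3=810; k=3: 1125+0+25·5·3=1500 → min 810 | R..T: k=3: 0+330+9·5·22=1320; k=4: 135+0+9·3·22=729 → min 729 | S..U: k=4: 0+330+5·3·5=405; k=5: 330+0+5·22·5=880 → min 405.
Length 4: P..S: k=1: 0+810+13·25·3=1785; k=2: 2925+135+13·9·3=3411; k=3: 2750+0+13·5·3=2945 → min 1785 | Q..T: k=2: 0+729+25·9·22=5679; k=3: 1125+330+25·5·22=4205; k=4: 810+0+25·3·22=2460 → min 2460 | R..U: k=3: 0+405+9·5·5=630; k=4: 135+330+9·3·5=600; k=5: 729+0+9·22·5=1719 → min 600.
Length 5: P..T: k=1: 0+2460+13·25·22=9610; k=2: 2925+729+13·9·22=6228; k=3: 2750+330+13·5·22=4510; k=4: 1785+0+13·3·22=2643 → min 2643 | Q..U: k=2: 0+600+25·9·5=1725; k=3: 1125+405+25·5·5=2155; k=4: 810+330+25·3·5=1515; k=5: 2460+0+25·22·5=5210 → min 1515.
Top-level splits: k=1: (P..P)·(Q..U) → 0+1515+13·25·5 = 3140; k=2: (P..Q)·(R..U) → 2925+600+13·9·5 = 4110; k=3: (P..R)·(S..U) → 2750+405+13·5·5 = 3480; k=4: (P..S)·(T..U) → 1785+330+13·3·5 = 2310; k=5: (P..T)·(U..U) → 2643+0+13·22·5 = 4073.
Best split is after S, i.e. k = 4.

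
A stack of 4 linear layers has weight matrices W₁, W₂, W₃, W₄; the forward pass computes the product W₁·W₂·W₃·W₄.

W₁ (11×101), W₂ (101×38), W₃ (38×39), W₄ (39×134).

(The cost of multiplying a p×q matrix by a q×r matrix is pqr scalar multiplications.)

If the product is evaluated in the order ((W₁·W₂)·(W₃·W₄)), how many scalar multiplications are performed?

(W₁·W₂): 11×101 by 101×38 → 11×38, cost 11·101·38 = 42218
(W₃·W₄): 38×39 by 39×134 → 38×134, cost 38·39·134 = 198588
((W₁·W₂)·(W₃·W₄)): 11×38 by 38×134 → 11×134, cost 11·38·134 = 56012; cumulative 296818
Total: 296818 scalar multiplications.

296818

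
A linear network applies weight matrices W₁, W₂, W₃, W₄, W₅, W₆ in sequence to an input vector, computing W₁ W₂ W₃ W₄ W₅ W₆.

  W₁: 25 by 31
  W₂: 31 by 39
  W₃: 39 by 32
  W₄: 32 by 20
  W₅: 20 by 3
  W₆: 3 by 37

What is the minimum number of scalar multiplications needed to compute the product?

14391

Adjacent pairs: W₁W₂ = 25·31·39 = 30225; W₂W₃ = 31·39·32 = 38688; W₃W₄ = 39·32·20 = 24960; W₄W₅ = 32·20·3 = 1920; W₅W₆ = 20·3·37 = 2220.
Length 3: W₁..W₃: k=1: 0+38688+25·31·32=63488; k=2: 30225+0+25·39·32=61425 → min 61425 | W₂..W₄: k=2: 0+24960+31·39·20=49140; k=3: 38688+0+31·32·20=58528 → min 49140 | W₃..W₅: k=3: 0+1920+39·32·3=5664; k=4: 24960+0+39·20·3=27300 → min 5664 | W₄..W₆: k=4: 0+2220+32·20·37=25900; k=5: 1920+0+32·3·37=5472 → min 5472.
Length 4: W₁..W₄: k=1: 0+49140+25·31·20=64640; k=2: 30225+24960+25·39·20=74685; k=3: 61425+0+25·32·20=77425 → min 64640 | W₂..W₅: k=2: 0+5664+31·39·3=9291; k=3: 38688+1920+31·32·3=43584; k=4: 49140+0+31·20·3=51000 → min 9291 | W₃..W₆: k=3: 0+5472+39·32·37=51648; k=4: 24960+2220+39·20·37=56040; k=5: 5664+0+39·3·37=9993 → min 9993.
Length 5: W₁..W₅: k=1: 0+9291+25·31·3=11616; k=2: 30225+5664+25·39·3=38814; k=3: 61425+1920+25·32·3=65745; k=4: 64640+0+25·20·3=66140 → min 11616 | W₂..W₆: k=2: 0+9993+31·39·37=54726; k=3: 38688+5472+31·32·37=80864; k=4: 49140+2220+31·20·37=74300; k=5: 9291+0+31·3·37=12732 → min 12732.
Length 6: W₁..W₆: k=1: 0+12732+25·31·37=41407; k=2: 30225+9993+25·39·37=76293; k=3: 61425+5472+25·32·37=96497; k=4: 64640+2220+25·20·37=85360; k=5: 11616+0+25·3·37=14391 → min 14391.
Optimal order: ((W₁ (W₂ (W₃ (W₄ W₅)))) W₆) with cost 14391.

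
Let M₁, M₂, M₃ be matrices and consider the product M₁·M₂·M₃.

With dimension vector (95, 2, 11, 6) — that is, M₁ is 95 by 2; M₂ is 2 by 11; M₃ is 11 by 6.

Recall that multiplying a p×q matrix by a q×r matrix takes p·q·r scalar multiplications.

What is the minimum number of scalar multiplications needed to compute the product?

Order (M₁·(M₂·M₃)): (M₂·M₃): 2×11 by 11×6 → 2×6, cost 2·11·6 = 132; (M₁·(M₂·M₃)): 95×2 by 2×6 → 95×6, cost 95·2·6 = 1140; cumulative 1272. Total 1272.
Order ((M₁·M₂)·M₃): (M₁·M₂): 95×2 by 2×11 → 95×11, cost 95·2·11 = 2090; ((M₁·M₂)·M₃): 95×11 by 11×6 → 95×6, cost 95·11·6 = 6270; cumulative 8360. Total 8360.
Minimum: 1272.

1272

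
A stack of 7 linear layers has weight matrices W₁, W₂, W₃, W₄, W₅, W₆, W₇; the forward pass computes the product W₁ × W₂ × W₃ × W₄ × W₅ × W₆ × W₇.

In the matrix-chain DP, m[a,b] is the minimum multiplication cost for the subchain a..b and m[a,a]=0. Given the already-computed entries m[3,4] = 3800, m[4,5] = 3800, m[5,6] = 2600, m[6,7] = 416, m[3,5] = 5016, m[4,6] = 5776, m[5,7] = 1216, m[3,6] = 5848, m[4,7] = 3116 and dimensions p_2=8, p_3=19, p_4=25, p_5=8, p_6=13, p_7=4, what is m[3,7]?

m[3,7] = min over k∈[3,6] of m[3,k]+m[k+1,7]+p_{2}·p_k·p_{7}.
k=3: 0 + 3116 + 8·19·4 = 3724; k=4: 3800 + 1216 + 8·25·4 = 5816; k=5: 5016 + 416 + 8·8·4 = 5688; k=6: 5848 + 0 + 8·13·4 = 6264.
Minimum: 3724 at k=3.

3724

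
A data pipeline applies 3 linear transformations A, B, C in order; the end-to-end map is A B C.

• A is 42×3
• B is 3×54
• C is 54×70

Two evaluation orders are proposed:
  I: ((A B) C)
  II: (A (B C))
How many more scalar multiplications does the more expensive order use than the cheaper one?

145404

Order I = ((A B) C): (A B): 42×3 by 3×54 → 42×54, cost 42·3·54 = 6804; ((A B) C): 42×54 by 54×70 → 42×70, cost 42·54·70 = 158760; cumulative 165564. Total 165564.
Order II = (A (B C)): (B C): 3×54 by 54×70 → 3×70, cost 3·54·70 = 11340; (A (B C)): 42×3 by 3×70 → 42×70, cost 42·3·70 = 8820; cumulative 20160. Total 20160.
Difference: |165564 − 20160| = 145404.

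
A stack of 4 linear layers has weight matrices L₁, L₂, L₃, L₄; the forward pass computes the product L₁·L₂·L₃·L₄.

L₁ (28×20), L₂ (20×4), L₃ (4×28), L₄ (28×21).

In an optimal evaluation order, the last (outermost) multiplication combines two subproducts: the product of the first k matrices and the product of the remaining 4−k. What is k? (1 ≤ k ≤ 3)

2

Adjacent pairs: L₁L₂ = 28·20·4 = 2240; L₂L₃ = 20·4·28 = 2240; L₃L₄ = 4·28·21 = 2352.
Length 3: L₁..L₃: k=1: 0+2240+28·20·28=17920; k=2: 2240+0+28·4·28=5376 → min 5376 | L₂..L₄: k=2: 0+2352+20·4·21=4032; k=3: 2240+0+20·28·21=14000 → min 4032.
Top-level splits: k=1: (L₁..L₁)·(L₂..L₄) → 0+4032+28·20·21 = 15792; k=2: (L₁..L₂)·(L₃..L₄) → 2240+2352+28·4·21 = 6944; k=3: (L₁..L₃)·(L₄..L₄) → 5376+0+28·28·21 = 21840.
Best split is after L₂, i.e. k = 2.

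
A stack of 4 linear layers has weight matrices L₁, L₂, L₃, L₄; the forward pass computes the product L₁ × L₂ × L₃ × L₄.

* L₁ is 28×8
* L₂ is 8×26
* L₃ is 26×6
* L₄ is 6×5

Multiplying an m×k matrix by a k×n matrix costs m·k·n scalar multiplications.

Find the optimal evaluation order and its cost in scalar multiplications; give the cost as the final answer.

2608

Adjacent pairs: L₁L₂ = 28·8·26 = 5824; L₂L₃ = 8·26·6 = 1248; L₃L₄ = 26·6·5 = 780.
Length 3: L₁..L₃: k=1: 0+1248+28·8·6=2592; k=2: 5824+0+28·26·6=10192 → min 2592 | L₂..L₄: k=2: 0+780+8·26·5=1820; k=3: 1248+0+8·6·5=1488 → min 1488.
Length 4: L₁..L₄: k=1: 0+1488+28·8·5=2608; k=2: 5824+780+28·26·5=10244; k=3: 2592+0+28·6·5=3432 → min 2608.
Optimal parenthesization: (L₁ × ((L₂ × L₃) × L₄)) with cost 2608.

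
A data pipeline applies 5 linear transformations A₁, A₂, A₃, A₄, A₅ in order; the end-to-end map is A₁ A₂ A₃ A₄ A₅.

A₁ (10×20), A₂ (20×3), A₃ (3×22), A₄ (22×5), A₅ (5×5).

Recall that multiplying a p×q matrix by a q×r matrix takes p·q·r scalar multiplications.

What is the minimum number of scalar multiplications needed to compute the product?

1155

Adjacent pairs: A₁A₂ = 10·20·3 = 600; A₂A₃ = 20·3·22 = 1320; A₃A₄ = 3·22·5 = 330; A₄A₅ = 22·5·5 = 550.
Length 3: A₁..A₃: k=1: 0+1320+10·20·22=5720; k=2: 600+0+10·3·22=1260 → min 1260 | A₂..A₄: k=2: 0+330+20·3·5=630; k=3: 1320+0+20·22·5=3520 → min 630 | A₃..A₅: k=3: 0+550+3·22·5=880; k=4: 330+0+3·5·5=405 → min 405.
Length 4: A₁..A₄: k=1: 0+630+10·20·5=1630; k=2: 600+330+10·3·5=1080; k=3: 1260+0+10·22·5=2360 → min 1080 | A₂..A₅: k=2: 0+405+20·3·5=705; k=3: 1320+550+20·22·5=4070; k=4: 630+0+20·5·5=1130 → min 705.
Length 5: A₁..A₅: k=1: 0+705+10·20·5=1705; k=2: 600+405+10·3·5=1155; k=3: 1260+550+10·22·5=2910; k=4: 1080+0+10·5·5=1330 → min 1155.
Optimal order: ((A₁ A₂) ((A₃ A₄) A₅)) with cost 1155.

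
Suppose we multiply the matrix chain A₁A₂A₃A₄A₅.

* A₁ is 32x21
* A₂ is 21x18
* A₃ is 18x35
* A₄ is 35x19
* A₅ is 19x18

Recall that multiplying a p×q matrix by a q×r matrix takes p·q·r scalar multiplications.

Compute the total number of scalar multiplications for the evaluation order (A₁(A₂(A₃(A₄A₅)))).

42210

(A₄A₅): 35×19 by 19×18 → 35×18, cost 35·19·18 = 11970
(A₃(A₄A₅)): 18×35 by 35×18 → 18×18, cost 18·35·18 = 11340; cumulative 23310
(A₂(A₃(A₄A₅))): 21×18 by 18×18 → 21×18, cost 21·18·18 = 6804; cumulative 30114
(A₁(A₂(A₃(A₄A₅)))): 32×21 by 21×18 → 32×18, cost 32·21·18 = 12096; cumulative 42210
Total: 42210 scalar multiplications.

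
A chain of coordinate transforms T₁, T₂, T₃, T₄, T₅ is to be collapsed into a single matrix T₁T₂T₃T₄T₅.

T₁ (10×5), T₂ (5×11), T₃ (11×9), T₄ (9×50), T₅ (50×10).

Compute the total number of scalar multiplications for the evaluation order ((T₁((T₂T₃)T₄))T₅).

(T₂T₃): 5×11 by 11×9 → 5×9, cost 5·11·9 = 495
((T₂T₃)T₄): 5×9 by 9×50 → 5×50, cost 5·9·50 = 2250; cumulative 2745
(T₁((T₂T₃)T₄)): 10×5 by 5×50 → 10×50, cost 10·5·50 = 2500; cumulative 5245
((T₁((T₂T₃)T₄))T₅): 10×50 by 50×10 → 10×10, cost 10·50·10 = 5000; cumulative 10245
Total: 10245 scalar multiplications.

10245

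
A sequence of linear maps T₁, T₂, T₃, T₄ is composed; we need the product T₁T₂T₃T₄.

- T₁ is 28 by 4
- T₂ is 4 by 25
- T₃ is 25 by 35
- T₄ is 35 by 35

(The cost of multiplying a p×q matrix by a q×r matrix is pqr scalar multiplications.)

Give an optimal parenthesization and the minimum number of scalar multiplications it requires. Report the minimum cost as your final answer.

12320

Adjacent pairs: T₁T₂ = 28·4·25 = 2800; T₂T₃ = 4·25·35 = 3500; T₃T₄ = 25·35·35 = 30625.
Length 3: T₁..T₃: k=1: 0+3500+28·4·35=7420; k=2: 2800+0+28·25·35=27300 → min 7420 | T₂..T₄: k=2: 0+30625+4·25·35=34125; k=3: 3500+0+4·35·35=8400 → min 8400.
Length 4: T₁..T₄: k=1: 0+8400+28·4·35=12320; k=2: 2800+30625+28·25·35=57925; k=3: 7420+0+28·35·35=41720 → min 12320.
Optimal parenthesization: (T₁((T₂T₃)T₄)) with cost 12320.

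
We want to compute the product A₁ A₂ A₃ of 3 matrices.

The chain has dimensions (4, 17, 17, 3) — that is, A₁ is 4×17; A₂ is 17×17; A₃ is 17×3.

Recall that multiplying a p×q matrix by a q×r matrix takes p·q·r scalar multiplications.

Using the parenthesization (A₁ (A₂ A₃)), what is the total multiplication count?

1071

(A₂ A₃): 17×17 by 17×3 → 17×3, cost 17·17·3 = 867
(A₁ (A₂ A₃)): 4×17 by 17×3 → 4×3, cost 4·17·3 = 204; cumulative 1071
Total: 1071 scalar multiplications.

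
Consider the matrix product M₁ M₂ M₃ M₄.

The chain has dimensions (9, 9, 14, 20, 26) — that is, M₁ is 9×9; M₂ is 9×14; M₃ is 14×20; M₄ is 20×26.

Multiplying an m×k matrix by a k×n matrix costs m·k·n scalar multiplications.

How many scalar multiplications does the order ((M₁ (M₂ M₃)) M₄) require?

8820

(M₂ M₃): 9×14 by 14×20 → 9×20, cost 9·14·20 = 2520
(M₁ (M₂ M₃)): 9×9 by 9×20 → 9×20, cost 9·9·20 = 1620; cumulative 4140
((M₁ (M₂ M₃)) M₄): 9×20 by 20×26 → 9×26, cost 9·20·26 = 4680; cumulative 8820
Total: 8820 scalar multiplications.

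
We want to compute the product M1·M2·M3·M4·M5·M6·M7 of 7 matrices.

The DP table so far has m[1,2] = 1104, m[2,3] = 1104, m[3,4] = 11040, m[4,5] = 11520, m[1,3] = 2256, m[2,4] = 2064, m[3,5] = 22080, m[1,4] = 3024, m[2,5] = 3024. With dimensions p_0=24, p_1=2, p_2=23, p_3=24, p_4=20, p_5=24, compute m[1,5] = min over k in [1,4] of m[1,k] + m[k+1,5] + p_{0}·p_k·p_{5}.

4176

m[1,5] = min over k∈[1,4] of m[1,k]+m[k+1,5]+p_{0}·p_k·p_{5}.
k=1: 0 + 3024 + 24·2·24 = 4176; k=2: 1104 + 22080 + 24·23·24 = 36432; k=3: 2256 + 11520 + 24·24·24 = 27600; k=4: 3024 + 0 + 24·20·24 = 14544.
Minimum: 4176 at k=1.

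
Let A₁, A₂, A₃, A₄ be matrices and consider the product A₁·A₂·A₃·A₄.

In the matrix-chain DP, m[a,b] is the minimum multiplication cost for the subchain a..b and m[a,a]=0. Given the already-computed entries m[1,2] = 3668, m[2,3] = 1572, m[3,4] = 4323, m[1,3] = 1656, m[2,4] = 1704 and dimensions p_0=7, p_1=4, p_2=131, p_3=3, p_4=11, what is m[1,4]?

m[1,4] = min over k∈[1,3] of m[1,k]+m[k+1,4]+p_{0}·p_k·p_{4}.
k=1: 0 + 1704 + 7·4·11 = 2012; k=2: 3668 + 4323 + 7·131·11 = 18078; k=3: 1656 + 0 + 7·3·11 = 1887.
Minimum: 1887 at k=3.

1887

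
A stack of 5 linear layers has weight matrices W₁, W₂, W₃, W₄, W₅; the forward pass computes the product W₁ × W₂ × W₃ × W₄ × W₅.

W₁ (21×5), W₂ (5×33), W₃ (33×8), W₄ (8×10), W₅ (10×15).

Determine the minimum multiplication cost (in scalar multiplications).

4045

Adjacent pairs: W₁W₂ = 21·5·33 = 3465; W₂W₃ = 5·33·8 = 1320; W₃W₄ = 33·8·10 = 2640; W₄W₅ = 8·10·15 = 1200.
Length 3: W₁..W₃: k=1: 0+1320+21·5·8=2160; k=2: 3465+0+21·33·8=9009 → min 2160 | W₂..W₄: k=2: 0+2640+5·33·10=4290; k=3: 1320+0+5·8·10=1720 → min 1720 | W₃..W₅: k=3: 0+1200+33·8·15=5160; k=4: 2640+0+33·10·15=7590 → min 5160.
Length 4: W₁..W₄: k=1: 0+1720+21·5·10=2770; k=2: 3465+2640+21·33·10=13035; k=3: 2160+0+21·8·10=3840 → min 2770 | W₂..W₅: k=2: 0+5160+5·33·15=7635; k=3: 1320+1200+5·8·15=3120; k=4: 1720+0+5·10·15=2470 → min 2470.
Length 5: W₁..W₅: k=1: 0+2470+21·5·15=4045; k=2: 3465+5160+21·33·15=19020; k=3: 2160+1200+21·8·15=5880; k=4: 2770+0+21·10·15=5920 → min 4045.
Optimal order: (W₁ × (((W₂ × W₃) × W₄) × W₅)) with cost 4045.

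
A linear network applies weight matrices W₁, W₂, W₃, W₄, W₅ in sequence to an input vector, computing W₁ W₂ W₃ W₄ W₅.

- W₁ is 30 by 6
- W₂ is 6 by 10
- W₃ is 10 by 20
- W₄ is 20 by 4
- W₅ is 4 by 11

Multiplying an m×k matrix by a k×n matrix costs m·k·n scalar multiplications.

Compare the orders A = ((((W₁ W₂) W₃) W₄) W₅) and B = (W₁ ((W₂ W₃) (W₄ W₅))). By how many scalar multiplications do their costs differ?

6140

Order A = ((((W₁ W₂) W₃) W₄) W₅): (W₁ W₂): 30×6 by 6×10 → 30×10, cost 30·6·10 = 1800; ((W₁ W₂) W₃): 30×10 by 10×20 → 30×20, cost 30·10·20 = 6000; cumulative 7800; (((W₁ W₂) W₃) W₄): 30×20 by 20×4 → 30×4, cost 30·20·4 = 2400; cumulative 10200; ((((W₁ W₂) W₃) W₄) W₅): 30×4 by 4×11 → 30×11, cost 30·4·11 = 1320; cumulative 11520. Total 11520.
Order B = (W₁ ((W₂ W₃) (W₄ W₅))): (W₂ W₃): 6×10 by 10×20 → 6×20, cost 6·10·20 = 1200; (W₄ W₅): 20×4 by 4×11 → 20×11, cost 20·4·11 = 880; ((W₂ W₃) (W₄ W₅)): 6×20 by 20×11 → 6×11, cost 6·20·11 = 1320; cumulative 3400; (W₁ ((W₂ W₃) (W₄ W₅))): 30×6 by 6×11 → 30×11, cost 30·6·11 = 1980; cumulative 5380. Total 5380.
Difference: |11520 − 5380| = 6140.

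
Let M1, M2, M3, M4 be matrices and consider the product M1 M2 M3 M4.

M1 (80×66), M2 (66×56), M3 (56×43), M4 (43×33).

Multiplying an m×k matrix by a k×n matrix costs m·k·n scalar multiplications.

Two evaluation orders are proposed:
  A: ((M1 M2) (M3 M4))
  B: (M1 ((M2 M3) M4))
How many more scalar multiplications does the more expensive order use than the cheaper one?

96162

Order A = ((M1 M2) (M3 M4)): (M1 M2): 80×66 by 66×56 → 80×56, cost 80·66·56 = 295680; (M3 M4): 56×43 by 43×33 → 56×33, cost 56·43·33 = 79464; ((M1 M2) (M3 M4)): 80×56 by 56×33 → 80×33, cost 80·56·33 = 147840; cumulative 522984. Total 522984.
Order B = (M1 ((M2 M3) M4)): (M2 M3): 66×56 by 56×43 → 66×43, cost 66·56·43 = 158928; ((M2 M3) M4): 66×43 by 43×33 → 66×33, cost 66·43·33 = 93654; cumulative 252582; (M1 ((M2 M3) M4)): 80×66 by 66×33 → 80×33, cost 80·66·33 = 174240; cumulative 426822. Total 426822.
Difference: |522984 − 426822| = 96162.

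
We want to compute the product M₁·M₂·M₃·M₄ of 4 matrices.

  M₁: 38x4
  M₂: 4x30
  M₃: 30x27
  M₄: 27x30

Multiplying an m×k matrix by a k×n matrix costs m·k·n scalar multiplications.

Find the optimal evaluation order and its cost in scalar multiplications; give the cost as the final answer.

11040

Adjacent pairs: M₁M₂ = 38·4·30 = 4560; M₂M₃ = 4·30·27 = 3240; M₃M₄ = 30·27·30 = 24300.
Length 3: M₁..M₃: k=1: 0+3240+38·4·27=7344; k=2: 4560+0+38·30·27=35340 → min 7344 | M₂..M₄: k=2: 0+24300+4·30·30=27900; k=3: 3240+0+4·27·30=6480 → min 6480.
Length 4: M₁..M₄: k=1: 0+6480+38·4·30=11040; k=2: 4560+24300+38·30·30=63060; k=3: 7344+0+38·27·30=38124 → min 11040.
Optimal parenthesization: (M₁·((M₂·M₃)·M₄)) with cost 11040.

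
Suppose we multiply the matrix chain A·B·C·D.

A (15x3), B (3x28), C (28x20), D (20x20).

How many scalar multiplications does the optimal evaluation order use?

3780

Adjacent pairs: AB = 15·3·28 = 1260; BC = 3·28·20 = 1680; CD = 28·20·20 = 11200.
Length 3: A..C: k=1: 0+1680+15·3·20=2580; k=2: 1260+0+15·28·20=9660 → min 2580 | B..D: k=2: 0+11200+3·28·20=12880; k=3: 1680+0+3·20·20=2880 → min 2880.
Length 4: A..D: k=1: 0+2880+15·3·20=3780; k=2: 1260+11200+15·28·20=20860; k=3: 2580+0+15·20·20=8580 → min 3780.
Optimal order: (A·((B·C)·D)) with cost 3780.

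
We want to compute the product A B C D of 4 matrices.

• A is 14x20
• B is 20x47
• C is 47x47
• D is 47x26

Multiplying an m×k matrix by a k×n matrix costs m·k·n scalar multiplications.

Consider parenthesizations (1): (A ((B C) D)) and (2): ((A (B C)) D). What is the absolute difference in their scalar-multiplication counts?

Order (1) = (A ((B C) D)): (B C): 20×47 by 47×47 → 20×47, cost 20·47·47 = 44180; ((B C) D): 20×47 by 47×26 → 20×26, cost 20·47·26 = 24440; cumulative 68620; (A ((B C) D)): 14×20 by 20×26 → 14×26, cost 14·20·26 = 7280; cumulative 75900. Total 75900.
Order (2) = ((A (B C)) D): (B C): 20×47 by 47×47 → 20×47, cost 20·47·47 = 44180; (A (B C)): 14×20 by 20×47 → 14×47, cost 14·20·47 = 13160; cumulative 57340; ((A (B C)) D): 14×47 by 47×26 → 14×26, cost 14·47·26 = 17108; cumulative 74448. Total 74448.
Difference: |75900 − 74448| = 1452.

1452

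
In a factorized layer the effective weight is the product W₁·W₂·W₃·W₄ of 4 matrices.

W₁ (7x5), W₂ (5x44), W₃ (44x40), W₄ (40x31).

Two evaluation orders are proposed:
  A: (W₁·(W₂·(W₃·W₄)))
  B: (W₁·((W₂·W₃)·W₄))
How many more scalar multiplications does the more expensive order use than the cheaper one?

46380

Order A = (W₁·(W₂·(W₃·W₄))): (W₃·W₄): 44×40 by 40×31 → 44×31, cost 44·40·31 = 54560; (W₂·(W₃·W₄)): 5×44 by 44×31 → 5×31, cost 5·44·31 = 6820; cumulative 61380; (W₁·(W₂·(W₃·W₄))): 7×5 by 5×31 → 7×31, cost 7·5·31 = 1085; cumulative 62465. Total 62465.
Order B = (W₁·((W₂·W₃)·W₄)): (W₂·W₃): 5×44 by 44×40 → 5×40, cost 5·44·40 = 8800; ((W₂·W₃)·W₄): 5×40 by 40×31 → 5×31, cost 5·40·31 = 6200; cumulative 15000; (W₁·((W₂·W₃)·W₄)): 7×5 by 5×31 → 7×31, cost 7·5·31 = 1085; cumulative 16085. Total 16085.
Difference: |62465 − 16085| = 46380.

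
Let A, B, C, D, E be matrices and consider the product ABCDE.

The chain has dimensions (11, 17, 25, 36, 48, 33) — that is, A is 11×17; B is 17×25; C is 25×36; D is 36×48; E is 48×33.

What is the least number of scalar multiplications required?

51007

Adjacent pairs: AB = 11·17·25 = 4675; BC = 17·25·36 = 15300; CD = 25·36·48 = 43200; DE = 36·48·33 = 57024.
Length 3: A..C: k=1: 0+15300+11·17·36=22032; k=2: 4675+0+11·25·36=14575 → min 14575 | B..D: k=2: 0+43200+17·25·48=63600; k=3: 15300+0+17·36·48=44676 → min 44676 | C..E: k=3: 0+57024+25·36·33=86724; k=4: 43200+0+25·48·33=82800 → min 82800.
Length 4: A..D: k=1: 0+44676+11·17·48=53652; k=2: 4675+43200+11·25·48=61075; k=3: 14575+0+11·36·48=33583 → min 33583 | B..E: k=2: 0+82800+17·25·33=96825; k=3: 15300+57024+17·36·33=92520; k=4: 44676+0+17·48·33=71604 → min 71604.
Length 5: A..E: k=1: 0+71604+11·17·33=77775; k=2: 4675+82800+11·25·33=96550; k=3: 14575+57024+11·36·33=84667; k=4: 33583+0+11·48·33=51007 → min 51007.
Optimal order: ((((AB)C)D)E) with cost 51007.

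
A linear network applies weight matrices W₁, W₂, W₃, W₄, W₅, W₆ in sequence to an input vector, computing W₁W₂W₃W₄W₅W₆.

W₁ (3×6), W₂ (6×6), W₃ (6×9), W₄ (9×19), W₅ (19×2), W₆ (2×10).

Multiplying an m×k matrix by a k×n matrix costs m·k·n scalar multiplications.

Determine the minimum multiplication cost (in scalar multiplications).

Adjacent pairs: W₁W₂ = 3·6·6 = 108; W₂W₃ = 6·6·9 = 324; W₃W₄ = 6·9·19 = 1026; W₄W₅ = 9·19·2 = 342; W₅W₆ = 19·2·10 = 380.
Length 3: W₁..W₃: k=1: 0+324+3·6·9=486; k=2: 108+0+3·6·9=270 → min 270 | W₂..W₄: k=2: 0+1026+6·6·19=1710; k=3: 324+0+6·9·19=1350 → min 1350 | W₃..W₅: k=3: 0+342+6·9·2=450; k=4: 1026+0+6·19·2=1254 → min 450 | W₄..W₆: k=4: 0+380+9·19·10=2090; k=5: 342+0+9·2·10=522 → min 522.
Length 4: W₁..W₄: k=1: 0+1350+3·6·19=1692; k=2: 108+1026+3·6·19=1476; k=3: 270+0+3·9·19=783 → min 783 | W₂..W₅: k=2: 0+450+6·6·2=522; k=3: 324+342+6·9·2=774; k=4: 1350+0+6·19·2=1578 → min 522 | W₃..W₆: k=3: 0+522+6·9·10=1062; k=4: 1026+380+6·19·10=2546; k=5: 450+0+6·2·10=570 → min 570.
Length 5: W₁..W₅: k=1: 0+522+3·6·2=558; k=2: 108+450+3·6·2=594; k=3: 270+342+3·9·2=666; k=4: 783+0+3·19·2=897 → min 558 | W₂..W₆: k=2: 0+570+6·6·10=930; k=3: 324+522+6·9·10=1386; k=4: 1350+380+6·19·10=2870; k=5: 522+0+6·2·10=642 → min 642.
Length 6: W₁..W₆: k=1: 0+642+3·6·10=822; k=2: 108+570+3·6·10=858; k=3: 270+522+3·9·10=1062; k=4: 783+380+3·19·10=1733; k=5: 558+0+3·2·10=618 → min 618.
Optimal order: ((W₁(W₂(W₃(W₄W₅))))W₆) with cost 618.

618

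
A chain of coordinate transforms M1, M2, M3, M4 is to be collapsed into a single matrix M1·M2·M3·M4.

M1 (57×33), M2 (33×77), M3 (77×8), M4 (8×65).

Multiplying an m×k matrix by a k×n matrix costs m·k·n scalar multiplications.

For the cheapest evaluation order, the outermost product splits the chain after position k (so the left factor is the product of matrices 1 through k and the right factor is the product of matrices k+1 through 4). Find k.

Adjacent pairs: M1M2 = 57·33·77 = 144837; M2M3 = 33·77·8 = 20328; M3M4 = 77·8·65 = 40040.
Length 3: M1..M3: k=1: 0+20328+57·33·8=35376; k=2: 144837+0+57·77·8=179949 → min 35376 | M2..M4: k=2: 0+40040+33·77·65=205205; k=3: 20328+0+33·8·65=37488 → min 37488.
Top-level splits: k=1: (M1..M1)·(M2..M4) → 0+37488+57·33·65 = 159753; k=2: (M1..M2)·(M3..M4) → 144837+40040+57·77·65 = 470162; k=3: (M1..M3)·(M4..M4) → 35376+0+57·8·65 = 65016.
Best split is after M3, i.e. k = 3.

3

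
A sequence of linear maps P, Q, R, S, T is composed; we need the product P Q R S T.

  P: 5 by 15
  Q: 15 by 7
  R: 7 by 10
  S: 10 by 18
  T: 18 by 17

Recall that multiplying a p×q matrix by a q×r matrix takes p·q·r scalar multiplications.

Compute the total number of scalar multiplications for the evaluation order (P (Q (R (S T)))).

7310

(S T): 10×18 by 18×17 → 10×17, cost 10·18·17 = 3060
(R (S T)): 7×10 by 10×17 → 7×17, cost 7·10·17 = 1190; cumulative 4250
(Q (R (S T))): 15×7 by 7×17 → 15×17, cost 15·7·17 = 1785; cumulative 6035
(P (Q (R (S T)))): 5×15 by 15×17 → 5×17, cost 5·15·17 = 1275; cumulative 7310
Total: 7310 scalar multiplications.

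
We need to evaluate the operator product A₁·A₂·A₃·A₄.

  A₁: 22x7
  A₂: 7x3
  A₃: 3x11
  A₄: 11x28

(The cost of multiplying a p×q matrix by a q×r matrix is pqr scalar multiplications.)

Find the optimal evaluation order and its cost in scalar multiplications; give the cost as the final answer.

Adjacent pairs: A₁A₂ = 22·7·3 = 462; A₂A₃ = 7·3·11 = 231; A₃A₄ = 3·11·28 = 924.
Length 3: A₁..A₃: k=1: 0+231+22·7·11=1925; k=2: 462+0+22·3·11=1188 → min 1188 | A₂..A₄: k=2: 0+924+7·3·28=1512; k=3: 231+0+7·11·28=2387 → min 1512.
Length 4: A₁..A₄: k=1: 0+1512+22·7·28=5824; k=2: 462+924+22·3·28=3234; k=3: 1188+0+22·11·28=7964 → min 3234.
Optimal parenthesization: ((A₁·A₂)·(A₃·A₄)) with cost 3234.

3234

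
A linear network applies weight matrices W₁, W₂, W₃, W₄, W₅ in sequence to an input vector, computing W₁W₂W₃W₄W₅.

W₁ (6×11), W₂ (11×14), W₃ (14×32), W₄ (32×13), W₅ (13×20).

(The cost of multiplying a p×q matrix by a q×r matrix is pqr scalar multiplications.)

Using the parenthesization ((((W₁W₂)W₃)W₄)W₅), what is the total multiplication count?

7668

(W₁W₂): 6×11 by 11×14 → 6×14, cost 6·11·14 = 924
((W₁W₂)W₃): 6×14 by 14×32 → 6×32, cost 6·14·32 = 2688; cumulative 3612
(((W₁W₂)W₃)W₄): 6×32 by 32×13 → 6×13, cost 6·32·13 = 2496; cumulative 6108
((((W₁W₂)W₃)W₄)W₅): 6×13 by 13×20 → 6×20, cost 6·13·20 = 1560; cumulative 7668
Total: 7668 scalar multiplications.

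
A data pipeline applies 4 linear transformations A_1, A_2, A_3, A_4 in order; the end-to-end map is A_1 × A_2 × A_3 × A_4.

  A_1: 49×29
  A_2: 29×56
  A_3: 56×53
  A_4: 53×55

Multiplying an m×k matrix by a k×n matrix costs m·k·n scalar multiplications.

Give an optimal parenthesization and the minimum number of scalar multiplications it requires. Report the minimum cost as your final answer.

248762

Adjacent pairs: A_1A_2 = 49·29·56 = 79576; A_2A_3 = 29·56·53 = 86072; A_3A_4 = 56·53·55 = 163240.
Length 3: A_1..A_3: k=1: 0+86072+49·29·53=161385; k=2: 79576+0+49·56·53=225008 → min 161385 | A_2..A_4: k=2: 0+163240+29·56·55=252560; k=3: 86072+0+29·53·55=170607 → min 170607.
Length 4: A_1..A_4: k=1: 0+170607+49·29·55=248762; k=2: 79576+163240+49·56·55=393736; k=3: 161385+0+49·53·55=304220 → min 248762.
Optimal parenthesization: (A_1 × ((A_2 × A_3) × A_4)) with cost 248762.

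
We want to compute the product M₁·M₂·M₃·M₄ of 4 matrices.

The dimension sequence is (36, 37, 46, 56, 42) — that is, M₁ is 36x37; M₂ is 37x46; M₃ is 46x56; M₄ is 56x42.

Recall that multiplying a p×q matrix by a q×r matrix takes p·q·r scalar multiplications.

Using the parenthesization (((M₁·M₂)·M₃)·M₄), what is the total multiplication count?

238680

(M₁·M₂): 36×37 by 37×46 → 36×46, cost 36·37·46 = 61272
((M₁·M₂)·M₃): 36×46 by 46×56 → 36×56, cost 36·46·56 = 92736; cumulative 154008
(((M₁·M₂)·M₃)·M₄): 36×56 by 56×42 → 36×42, cost 36·56·42 = 84672; cumulative 238680
Total: 238680 scalar multiplications.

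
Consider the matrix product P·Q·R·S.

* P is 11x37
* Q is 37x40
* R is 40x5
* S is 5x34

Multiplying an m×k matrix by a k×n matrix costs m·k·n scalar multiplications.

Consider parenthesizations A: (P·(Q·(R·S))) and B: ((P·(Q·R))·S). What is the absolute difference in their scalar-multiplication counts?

Order A = (P·(Q·(R·S))): (R·S): 40×5 by 5×34 → 40×34, cost 40·5·34 = 6800; (Q·(R·S)): 37×40 by 40×34 → 37×34, cost 37·40·34 = 50320; cumulative 57120; (P·(Q·(R·S))): 11×37 by 37×34 → 11×34, cost 11·37·34 = 13838; cumulative 70958. Total 70958.
Order B = ((P·(Q·R))·S): (Q·R): 37×40 by 40×5 → 37×5, cost 37·40·5 = 7400; (P·(Q·R)): 11×37 by 37×5 → 11×5, cost 11·37·5 = 2035; cumulative 9435; ((P·(Q·R))·S): 11×5 by 5×34 → 11×34, cost 11·5·34 = 1870; cumulative 11305. Total 11305.
Difference: |70958 − 11305| = 59653.

59653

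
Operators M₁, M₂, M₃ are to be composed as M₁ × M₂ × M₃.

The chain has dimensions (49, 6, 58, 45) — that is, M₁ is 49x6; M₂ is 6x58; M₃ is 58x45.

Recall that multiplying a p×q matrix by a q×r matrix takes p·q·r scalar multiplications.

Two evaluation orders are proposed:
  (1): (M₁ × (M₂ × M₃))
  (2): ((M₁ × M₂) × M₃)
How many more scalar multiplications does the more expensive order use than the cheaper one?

116052

Order (1) = (M₁ × (M₂ × M₃)): (M₂ × M₃): 6×58 by 58×45 → 6×45, cost 6·58·45 = 15660; (M₁ × (M₂ × M₃)): 49×6 by 6×45 → 49×45, cost 49·6·45 = 13230; cumulative 28890. Total 28890.
Order (2) = ((M₁ × M₂) × M₃): (M₁ × M₂): 49×6 by 6×58 → 49×58, cost 49·6·58 = 17052; ((M₁ × M₂) × M₃): 49×58 by 58×45 → 49×45, cost 49·58·45 = 127890; cumulative 144942. Total 144942.
Difference: |28890 − 144942| = 116052.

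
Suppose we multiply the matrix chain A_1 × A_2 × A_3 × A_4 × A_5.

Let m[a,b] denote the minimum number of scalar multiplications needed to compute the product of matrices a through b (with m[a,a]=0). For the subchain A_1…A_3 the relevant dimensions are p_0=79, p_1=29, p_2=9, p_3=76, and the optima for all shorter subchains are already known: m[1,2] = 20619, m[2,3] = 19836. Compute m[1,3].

m[1,3] = min over k∈[1,2] of m[1,k]+m[k+1,3]+p_{0}·p_k·p_{3}.
k=1: 0 + 19836 + 79·29·76 = 193952; k=2: 20619 + 0 + 79·9·76 = 74655.
Minimum: 74655 at k=2.

74655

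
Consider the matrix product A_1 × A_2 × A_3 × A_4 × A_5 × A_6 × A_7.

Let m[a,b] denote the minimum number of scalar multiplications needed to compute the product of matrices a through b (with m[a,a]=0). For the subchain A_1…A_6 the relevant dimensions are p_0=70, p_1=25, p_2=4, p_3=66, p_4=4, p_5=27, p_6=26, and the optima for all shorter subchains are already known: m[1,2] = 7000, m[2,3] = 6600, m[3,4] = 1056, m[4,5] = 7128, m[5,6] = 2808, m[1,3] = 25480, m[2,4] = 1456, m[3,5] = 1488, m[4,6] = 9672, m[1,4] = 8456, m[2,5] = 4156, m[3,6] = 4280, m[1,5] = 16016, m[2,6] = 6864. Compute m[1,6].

18544

m[1,6] = min over k∈[1,5] of m[1,k]+m[k+1,6]+p_{0}·p_k·p_{6}.
k=1: 0 + 6864 + 70·25·26 = 52364; k=2: 7000 + 4280 + 70·4·26 = 18560; k=3: 25480 + 9672 + 70·66·26 = 155272; k=4: 8456 + 2808 + 70·4·26 = 18544; k=5: 16016 + 0 + 70·27·26 = 65156.
Minimum: 18544 at k=4.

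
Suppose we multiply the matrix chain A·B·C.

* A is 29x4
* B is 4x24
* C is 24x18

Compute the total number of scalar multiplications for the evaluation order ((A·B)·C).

15312

(A·B): 29×4 by 4×24 → 29×24, cost 29·4·24 = 2784
((A·B)·C): 29×24 by 24×18 → 29×18, cost 29·24·18 = 12528; cumulative 15312
Total: 15312 scalar multiplications.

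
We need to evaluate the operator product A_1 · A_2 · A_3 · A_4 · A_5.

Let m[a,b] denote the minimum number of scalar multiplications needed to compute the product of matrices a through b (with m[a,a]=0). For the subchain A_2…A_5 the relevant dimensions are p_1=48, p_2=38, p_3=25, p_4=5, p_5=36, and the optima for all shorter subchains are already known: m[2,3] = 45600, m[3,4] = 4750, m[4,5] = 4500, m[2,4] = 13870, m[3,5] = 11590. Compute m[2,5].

m[2,5] = min over k∈[2,4] of m[2,k]+m[k+1,5]+p_{1}·p_k·p_{5}.
k=2: 0 + 11590 + 48·38·36 = 77254; k=3: 45600 + 4500 + 48·25·36 = 93300; k=4: 13870 + 0 + 48·5·36 = 22510.
Minimum: 22510 at k=4.

22510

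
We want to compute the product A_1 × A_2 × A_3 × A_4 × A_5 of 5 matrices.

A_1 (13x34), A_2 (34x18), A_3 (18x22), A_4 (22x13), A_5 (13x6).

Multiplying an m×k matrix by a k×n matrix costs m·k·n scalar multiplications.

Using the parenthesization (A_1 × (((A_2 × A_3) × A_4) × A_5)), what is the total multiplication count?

28492

(A_2 × A_3): 34×18 by 18×22 → 34×22, cost 34·18·22 = 13464
((A_2 × A_3) × A_4): 34×22 by 22×13 → 34×13, cost 34·22·13 = 9724; cumulative 23188
(((A_2 × A_3) × A_4) × A_5): 34×13 by 13×6 → 34×6, cost 34·13·6 = 2652; cumulative 25840
(A_1 × (((A_2 × A_3) × A_4) × A_5)): 13×34 by 34×6 → 13×6, cost 13·34·6 = 2652; cumulative 28492
Total: 28492 scalar multiplications.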